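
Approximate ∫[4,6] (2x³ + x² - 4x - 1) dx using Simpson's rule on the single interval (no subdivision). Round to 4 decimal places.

S = (b−a)/6 · [f(4) + 4f(5) + f(6)] = 0.333333·[127 + 4·254 + 443] = 528.6667.

528.6667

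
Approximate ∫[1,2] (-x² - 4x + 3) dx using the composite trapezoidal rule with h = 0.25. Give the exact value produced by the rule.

-5.34375

h = (2 − 1)/4 = 0.25.
Nodes x₀,…,x₄ = 1, 1.25, 1.5, 1.75, 2.
f(x) = -x² - 4x + 3: f₀=-2, f₁=-3.5625, f₂=-5.25, f₃=-7.0625, f₄=-9.
(h/2)·[f₀ + 2f₁ + 2f₂ + 2f₃ + f₄] = 0.125·(-42.75) = -5.34375.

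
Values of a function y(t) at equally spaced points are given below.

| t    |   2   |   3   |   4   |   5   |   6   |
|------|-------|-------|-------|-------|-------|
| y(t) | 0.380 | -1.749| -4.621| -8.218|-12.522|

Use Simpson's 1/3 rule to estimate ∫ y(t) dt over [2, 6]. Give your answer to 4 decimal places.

-20.4173

h = 1, n = 4.
(h/3)·[y₀ + 4y₁ + 2y₂ + 4y₃ + y₄] = 0.333333·(-61.252) = -20.4173.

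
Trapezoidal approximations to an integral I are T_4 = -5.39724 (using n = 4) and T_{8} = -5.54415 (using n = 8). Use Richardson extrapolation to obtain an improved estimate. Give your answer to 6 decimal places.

R = (4·T_{8} − T_4) / 3 = (4·(-5.54415) − (-5.39724))/3 = (-16.77936)/3 = -5.593120.

-5.593120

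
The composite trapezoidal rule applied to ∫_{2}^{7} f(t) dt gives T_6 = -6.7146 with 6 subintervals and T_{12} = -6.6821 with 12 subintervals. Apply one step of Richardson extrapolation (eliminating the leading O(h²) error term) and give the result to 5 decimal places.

-6.67127

R = (4·T_{12} − T_6) / 3 = (4·(-6.6821) − (-6.7146))/3 = (-20.0138)/3 = -6.67127.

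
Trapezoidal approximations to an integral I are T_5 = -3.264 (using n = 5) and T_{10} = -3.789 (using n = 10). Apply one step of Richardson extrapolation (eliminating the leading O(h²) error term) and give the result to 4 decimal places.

R = (4·T_{10} − T_5) / 3 = (4·(-3.789) − (-3.264))/3 = (-11.892)/3 = -3.9640.

-3.9640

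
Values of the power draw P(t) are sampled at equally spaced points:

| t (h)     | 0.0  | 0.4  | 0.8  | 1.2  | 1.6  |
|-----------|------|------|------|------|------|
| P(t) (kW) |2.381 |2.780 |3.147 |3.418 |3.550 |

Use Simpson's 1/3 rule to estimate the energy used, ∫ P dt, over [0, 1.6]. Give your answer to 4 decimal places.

4.9356

h = 0.4, n = 4.
(h/3)·[y₀ + 4y₁ + 2y₂ + 4y₃ + y₄] = 0.133333·(37.017) = 4.9356.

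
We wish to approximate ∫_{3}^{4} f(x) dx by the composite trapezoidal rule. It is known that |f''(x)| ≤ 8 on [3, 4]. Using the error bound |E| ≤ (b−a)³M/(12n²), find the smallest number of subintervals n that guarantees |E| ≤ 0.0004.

Need 8/(12n²) ≤ 0.0004.
n² ≥ 8/(12·0.0004) = 1666.67 ⇒ n ≥ 40.8248, so the smallest n is 41.

41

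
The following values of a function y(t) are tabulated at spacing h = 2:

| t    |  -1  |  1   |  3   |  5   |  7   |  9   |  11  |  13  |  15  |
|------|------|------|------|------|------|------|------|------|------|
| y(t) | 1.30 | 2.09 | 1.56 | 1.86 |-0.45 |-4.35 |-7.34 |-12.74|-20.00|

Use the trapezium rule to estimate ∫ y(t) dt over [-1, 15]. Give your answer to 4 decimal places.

-57.4400

h = 2, n = 8.
(h/2)·[y₀ + 2y₁ + 2y₂ + 2y₃ + 2y₄ + 2y₅ + 2y₆ + 2y₇ + y₈] = 1·(-57.44) = -57.4400.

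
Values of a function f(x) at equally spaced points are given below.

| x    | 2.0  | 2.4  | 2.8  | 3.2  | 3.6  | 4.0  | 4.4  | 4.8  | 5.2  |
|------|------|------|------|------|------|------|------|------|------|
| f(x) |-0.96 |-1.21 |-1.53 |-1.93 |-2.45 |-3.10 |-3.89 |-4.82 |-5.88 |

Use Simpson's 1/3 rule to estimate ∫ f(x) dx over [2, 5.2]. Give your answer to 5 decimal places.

-8.90933

h = 0.4, n = 8.
(h/3)·[y₀ + 4y₁ + 2y₂ + 4y₃ + 2y₄ + 4y₅ + 2y₆ + 4y₇ + y₈] = 0.133333·(-66.82) = -8.90933.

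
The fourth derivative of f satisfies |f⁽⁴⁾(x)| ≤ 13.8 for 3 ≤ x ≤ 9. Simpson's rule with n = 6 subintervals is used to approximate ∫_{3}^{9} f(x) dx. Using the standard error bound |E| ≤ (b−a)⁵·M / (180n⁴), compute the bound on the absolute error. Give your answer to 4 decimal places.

0.4600

|E| ≤ (6)⁵·13.8 / (180·6⁴) = 107308.8/233280 = 0.4600.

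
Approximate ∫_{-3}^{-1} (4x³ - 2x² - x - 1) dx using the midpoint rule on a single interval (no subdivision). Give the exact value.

-78

M = (b−a)·f(-2) = 2·(-39) = -78.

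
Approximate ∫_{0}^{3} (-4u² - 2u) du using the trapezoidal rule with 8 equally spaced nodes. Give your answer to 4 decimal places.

h = (3 − 0)/7 = 0.428571.
Nodes u₀,…,u₇ = 0, 0.428571, 0.857143, 1.285714, 1.714286, 2.142857, 2.571429, 3.
f(u) = -4u² - 2u: f₀=0, f₁=-1.591837, f₂=-4.653061, f₃=-9.183673, f₄=-15.183673, f₅=-22.653061, f₆=-31.591837, f₇=-42.
(h/2)·[f₀ + 2f₁ + 2f₂ + 2f₃ + 2f₄ + 2f₅ + 2f₆ + f₇] = 0.214286·(-211.714286) = -45.3673.

-45.3673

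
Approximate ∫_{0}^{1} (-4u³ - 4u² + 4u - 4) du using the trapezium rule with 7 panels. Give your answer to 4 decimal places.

-4.3673

h = (1 − 0)/7 = 0.142857.
Nodes u₀,…,u₇ = 0, 0.142857, 0.285714, 0.428571, 0.571429, 0.714286, 0.857143, 1.
f(u) = -4u³ - 4u² + 4u - 4: f₀=-4, f₁=-3.521866, f₂=-3.276968, f₃=-3.335277, f₄=-3.766764, f₅=-4.641399, f₆=-6.029155, f₇=-8.
(h/2)·[f₀ + 2f₁ + 2f₂ + 2f₃ + 2f₄ + 2f₅ + 2f₆ + f₇] = 0.071429·(-61.142857) = -4.3673.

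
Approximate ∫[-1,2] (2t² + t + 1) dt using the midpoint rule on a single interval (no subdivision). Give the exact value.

M = (b−a)·f(0.5) = 3·(2) = 6.

6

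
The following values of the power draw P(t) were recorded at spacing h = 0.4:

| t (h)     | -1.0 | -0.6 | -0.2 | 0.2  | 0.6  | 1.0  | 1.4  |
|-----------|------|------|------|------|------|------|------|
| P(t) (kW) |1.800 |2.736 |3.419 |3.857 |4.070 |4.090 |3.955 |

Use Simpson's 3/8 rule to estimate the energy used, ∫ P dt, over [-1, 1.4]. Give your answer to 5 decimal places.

8.46210

h = 0.4, n = 6.
(3h/8)·[y₀ + 3y₁ + 3y₂ + 2y₃ + 3y₄ + 3y₅ + y₆] = 0.15·(56.414) = 8.46210.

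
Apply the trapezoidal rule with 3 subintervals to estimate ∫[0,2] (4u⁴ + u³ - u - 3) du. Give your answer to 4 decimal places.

h = (2 − 0)/3 = 0.666667.
Nodes u₀,…,u₃ = 0, 0.666667, 1.333333, 2.
f(u) = 4u⁴ + u³ - u - 3: f₀=-3, f₁=-2.580247, f₂=10.679012, f₃=67.
(h/2)·[f₀ + 2f₁ + 2f₂ + f₃] = 0.333333·(80.197531) = 26.7325.

26.7325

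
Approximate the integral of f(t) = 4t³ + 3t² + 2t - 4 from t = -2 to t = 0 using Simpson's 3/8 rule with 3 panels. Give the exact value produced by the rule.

-20

h = (0 − (-2))/3 = 0.666667.
Nodes t₀,…,t₃ = -2, -1.333333, -0.666667, 0.
f(t) = 4t³ + 3t² + 2t - 4: f₀=-28, f₁=-10.814815, f₂=-5.185185, f₃=-4.
(3h/8)·[f₀ + 3f₁ + 3f₂ + f₃] = 0.25·(-80) = -20.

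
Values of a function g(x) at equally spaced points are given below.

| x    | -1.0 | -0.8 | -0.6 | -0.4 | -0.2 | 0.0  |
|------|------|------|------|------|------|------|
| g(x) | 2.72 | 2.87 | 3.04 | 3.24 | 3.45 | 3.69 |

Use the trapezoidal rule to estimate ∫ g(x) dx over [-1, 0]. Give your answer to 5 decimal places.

3.16100

h = 0.2, n = 5.
(h/2)·[y₀ + 2y₁ + 2y₂ + 2y₃ + 2y₄ + y₅] = 0.1·(31.61) = 3.16100.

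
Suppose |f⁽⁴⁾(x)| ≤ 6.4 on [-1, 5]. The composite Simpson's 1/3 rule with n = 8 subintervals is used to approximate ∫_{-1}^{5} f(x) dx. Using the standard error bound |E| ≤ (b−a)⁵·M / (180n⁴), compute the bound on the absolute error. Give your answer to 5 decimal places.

0.06750

|E| ≤ (6)⁵·6.4 / (180·8⁴) = 49766.4/737280 = 0.06750.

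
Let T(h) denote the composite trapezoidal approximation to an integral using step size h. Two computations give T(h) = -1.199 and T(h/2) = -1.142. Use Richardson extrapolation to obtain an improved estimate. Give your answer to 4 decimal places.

-1.1230

R = (4·T(h/2) − T(h)) / 3 = (4·(-1.142) − (-1.199))/3 = (-3.369)/3 = -1.1230.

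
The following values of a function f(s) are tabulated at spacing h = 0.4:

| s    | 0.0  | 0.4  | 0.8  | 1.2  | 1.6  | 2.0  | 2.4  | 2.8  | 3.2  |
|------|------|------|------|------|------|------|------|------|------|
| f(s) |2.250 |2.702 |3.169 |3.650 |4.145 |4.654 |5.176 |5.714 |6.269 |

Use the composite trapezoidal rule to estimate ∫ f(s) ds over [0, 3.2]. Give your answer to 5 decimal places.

13.38780

h = 0.4, n = 8.
(h/2)·[y₀ + 2y₁ + 2y₂ + 2y₃ + 2y₄ + 2y₅ + 2y₆ + 2y₇ + y₈] = 0.2·(66.939) = 13.38780.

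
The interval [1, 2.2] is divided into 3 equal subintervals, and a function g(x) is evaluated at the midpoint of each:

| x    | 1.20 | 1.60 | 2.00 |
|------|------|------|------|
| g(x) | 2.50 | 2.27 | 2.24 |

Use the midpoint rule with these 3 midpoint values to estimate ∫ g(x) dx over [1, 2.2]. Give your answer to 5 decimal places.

h = 0.4, n = 3.
h·[y(m₁) + y(m₂) + y(m₃)] = 0.4·(7.01) = 2.80400.

2.80400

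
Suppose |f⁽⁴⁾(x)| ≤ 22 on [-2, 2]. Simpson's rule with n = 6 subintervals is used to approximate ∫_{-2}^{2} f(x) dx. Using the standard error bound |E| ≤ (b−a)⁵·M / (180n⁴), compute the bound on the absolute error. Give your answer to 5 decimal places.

0.09657

|E| ≤ (4)⁵·22 / (180·6⁴) = 22528/233280 = 0.09657.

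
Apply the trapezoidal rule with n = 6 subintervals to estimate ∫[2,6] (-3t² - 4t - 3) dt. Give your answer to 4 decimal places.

h = (6 − 2)/6 = 0.666667.
Nodes t₀,…,t₆ = 2, 2.666667, 3.333333, 4, 4.666667, 5.333333, 6.
f(t) = -3t² - 4t - 3: f₀=-23, f₁=-35, f₂=-49.666667, f₃=-67, f₄=-87, f₅=-109.666667, f₆=-135.
(h/2)·[f₀ + 2f₁ + 2f₂ + 2f₃ + 2f₄ + 2f₅ + f₆] = 0.333333·(-854.666667) = -284.8889.

-284.8889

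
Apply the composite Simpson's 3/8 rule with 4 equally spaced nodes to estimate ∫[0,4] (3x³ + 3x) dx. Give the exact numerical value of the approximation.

216

h = (4 − 0)/3 = 1.333333.
Nodes x₀,…,x₃ = 0, 1.333333, 2.666667, 4.
f(x) = 3x³ + 3x: f₀=0, f₁=11.111111, f₂=64.888889, f₃=204.
(3h/8)·[f₀ + 3f₁ + 3f₂ + f₃] = 0.5·(432) = 216.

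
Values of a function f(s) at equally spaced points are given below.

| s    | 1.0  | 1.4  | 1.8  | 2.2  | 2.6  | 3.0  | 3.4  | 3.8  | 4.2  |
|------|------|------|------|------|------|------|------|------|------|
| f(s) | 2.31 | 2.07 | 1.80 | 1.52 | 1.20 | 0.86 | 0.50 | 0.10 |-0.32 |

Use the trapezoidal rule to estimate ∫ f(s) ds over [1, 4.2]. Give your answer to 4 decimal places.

h = 0.4, n = 8.
(h/2)·[y₀ + 2y₁ + 2y₂ + 2y₃ + 2y₄ + 2y₅ + 2y₆ + 2y₇ + y₈] = 0.2·(18.09) = 3.6180.

3.6180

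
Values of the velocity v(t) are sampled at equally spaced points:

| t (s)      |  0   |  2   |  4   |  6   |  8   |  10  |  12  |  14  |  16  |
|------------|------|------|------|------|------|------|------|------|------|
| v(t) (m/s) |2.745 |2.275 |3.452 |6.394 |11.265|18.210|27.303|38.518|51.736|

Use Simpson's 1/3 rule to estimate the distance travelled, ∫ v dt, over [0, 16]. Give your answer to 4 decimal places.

266.7393

h = 2, n = 8.
(h/3)·[y₀ + 4y₁ + 2y₂ + 4y₃ + 2y₄ + 4y₅ + 2y₆ + 4y₇ + y₈] = 0.666667·(400.109) = 266.7393.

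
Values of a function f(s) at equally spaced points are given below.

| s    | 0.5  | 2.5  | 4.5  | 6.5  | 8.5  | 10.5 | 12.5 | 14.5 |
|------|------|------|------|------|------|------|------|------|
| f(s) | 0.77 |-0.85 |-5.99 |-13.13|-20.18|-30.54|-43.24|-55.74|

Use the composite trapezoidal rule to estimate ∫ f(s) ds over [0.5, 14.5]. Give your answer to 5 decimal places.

h = 2, n = 7.
(h/2)·[y₀ + 2y₁ + 2y₂ + 2y₃ + 2y₄ + 2y₅ + 2y₆ + y₇] = 1·(-282.83) = -282.83000.

-282.83000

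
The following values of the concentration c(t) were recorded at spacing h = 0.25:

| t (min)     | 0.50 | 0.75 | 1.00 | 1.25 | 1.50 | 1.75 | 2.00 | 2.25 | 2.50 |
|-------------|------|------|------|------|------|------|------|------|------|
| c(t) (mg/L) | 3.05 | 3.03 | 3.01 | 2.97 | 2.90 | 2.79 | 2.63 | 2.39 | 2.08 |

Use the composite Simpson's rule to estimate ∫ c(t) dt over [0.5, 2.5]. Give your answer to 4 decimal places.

5.5775

h = 0.25, n = 8.
(h/3)·[y₀ + 4y₁ + 2y₂ + 4y₃ + 2y₄ + 4y₅ + 2y₆ + 4y₇ + y₈] = 0.083333·(66.93) = 5.5775.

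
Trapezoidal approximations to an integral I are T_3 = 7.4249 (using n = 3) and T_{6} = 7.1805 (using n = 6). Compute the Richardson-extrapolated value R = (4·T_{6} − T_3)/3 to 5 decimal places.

R = (4·T_{6} − T_3) / 3 = (4·7.1805 − 7.4249)/3 = (21.2971)/3 = 7.09903.

7.09903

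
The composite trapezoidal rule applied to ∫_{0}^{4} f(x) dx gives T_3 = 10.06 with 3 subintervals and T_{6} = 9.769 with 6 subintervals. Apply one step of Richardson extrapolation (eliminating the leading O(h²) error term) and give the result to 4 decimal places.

R = (4·T_{6} − T_3) / 3 = (4·9.769 − 10.06)/3 = (29.016)/3 = 9.6720.

9.6720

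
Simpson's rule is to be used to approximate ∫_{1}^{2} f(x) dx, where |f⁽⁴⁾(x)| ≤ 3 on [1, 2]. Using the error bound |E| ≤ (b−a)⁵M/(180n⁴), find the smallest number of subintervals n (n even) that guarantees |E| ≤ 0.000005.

Need 3/(180n⁴) ≤ 0.000005.
n⁴ ≥ 3/(180·0.000005) = 3333.33 ⇒ n ≥ 7.5984, so the smallest even n is 8. (n must be even for Simpson's rule.)

8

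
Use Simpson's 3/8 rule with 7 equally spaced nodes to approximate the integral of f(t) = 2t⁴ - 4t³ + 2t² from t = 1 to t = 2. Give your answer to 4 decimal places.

h = (2 − 1)/6 = 0.166667.
Nodes t₀,…,t₆ = 1, 1.166667, 1.333333, 1.5, 1.666667, 1.833333, 2.
f(t) = 2t⁴ - 4t³ + 2t²: f₀=0, f₁=0.075617, f₂=0.395062, f₃=1.125, f₄=2.469136, f₅=4.668210, f₆=8.
(3h/8)·[f₀ + 3f₁ + 3f₂ + 2f₃ + 3f₄ + 3f₅ + f₆] = 0.0625·(33.074074) = 2.0671.

2.0671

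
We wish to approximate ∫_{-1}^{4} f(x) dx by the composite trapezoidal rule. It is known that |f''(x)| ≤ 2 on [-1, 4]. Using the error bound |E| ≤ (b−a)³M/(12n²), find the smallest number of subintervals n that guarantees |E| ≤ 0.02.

Need 250/(12n²) ≤ 0.02.
n² ≥ 250/(12·0.02) = 1041.67 ⇒ n ≥ 32.2749, so the smallest n is 33.

33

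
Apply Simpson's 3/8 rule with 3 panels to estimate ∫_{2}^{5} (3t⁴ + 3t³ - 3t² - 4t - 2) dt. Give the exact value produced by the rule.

2150.25

h = (5 − 2)/3 = 1.
Nodes t₀,…,t₃ = 2, 3, 4, 5.
f(t) = 3t⁴ + 3t³ - 3t² - 4t - 2: f₀=50, f₁=283, f₂=894, f₃=2153.
(3h/8)·[f₀ + 3f₁ + 3f₂ + f₃] = 0.375·(5734) = 2150.25.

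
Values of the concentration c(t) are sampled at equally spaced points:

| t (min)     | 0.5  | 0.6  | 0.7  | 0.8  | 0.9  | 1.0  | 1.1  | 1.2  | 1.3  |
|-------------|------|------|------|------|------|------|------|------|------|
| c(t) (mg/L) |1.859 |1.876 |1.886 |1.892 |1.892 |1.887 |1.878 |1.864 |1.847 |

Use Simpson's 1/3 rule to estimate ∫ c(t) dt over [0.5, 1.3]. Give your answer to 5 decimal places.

1.50313

h = 0.1, n = 8.
(h/3)·[y₀ + 4y₁ + 2y₂ + 4y₃ + 2y₄ + 4y₅ + 2y₆ + 4y₇ + y₈] = 0.033333·(45.094) = 1.50313.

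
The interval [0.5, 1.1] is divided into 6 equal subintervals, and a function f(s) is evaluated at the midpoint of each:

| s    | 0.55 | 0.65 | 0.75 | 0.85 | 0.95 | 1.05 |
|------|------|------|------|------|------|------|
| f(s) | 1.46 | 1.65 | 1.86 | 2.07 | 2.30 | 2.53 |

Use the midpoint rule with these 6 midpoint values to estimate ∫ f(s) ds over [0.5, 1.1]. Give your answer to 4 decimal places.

h = 0.1, n = 6.
h·[y(m₁) + y(m₂) + y(m₃) + y(m₄) + y(m₅) + y(m₆)] = 0.1·(11.87) = 1.1870.

1.1870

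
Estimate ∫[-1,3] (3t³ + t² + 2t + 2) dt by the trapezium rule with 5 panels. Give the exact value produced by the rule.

89.6

h = (3 − (-1))/5 = 0.8.
Nodes t₀,…,t₅ = -1, -0.2, 0.6, 1.4, 2.2, 3.
f(t) = 3t³ + t² + 2t + 2: f₀=-2, f₁=1.616, f₂=4.208, f₃=14.992, f₄=43.184, f₅=98.
(h/2)·[f₀ + 2f₁ + 2f₂ + 2f₃ + 2f₄ + f₅] = 0.4·(224) = 89.6.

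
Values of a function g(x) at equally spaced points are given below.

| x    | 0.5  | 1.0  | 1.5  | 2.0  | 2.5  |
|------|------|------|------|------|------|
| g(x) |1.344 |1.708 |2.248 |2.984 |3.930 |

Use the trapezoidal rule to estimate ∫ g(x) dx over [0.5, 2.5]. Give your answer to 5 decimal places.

4.78850

h = 0.5, n = 4.
(h/2)·[y₀ + 2y₁ + 2y₂ + 2y₃ + y₄] = 0.25·(19.154) = 4.78850.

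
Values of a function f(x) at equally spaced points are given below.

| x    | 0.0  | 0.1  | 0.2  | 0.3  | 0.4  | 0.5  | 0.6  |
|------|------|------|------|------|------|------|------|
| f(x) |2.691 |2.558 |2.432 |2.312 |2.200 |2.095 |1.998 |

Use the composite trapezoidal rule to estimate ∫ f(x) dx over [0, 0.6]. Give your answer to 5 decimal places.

h = 0.1, n = 6.
(h/2)·[y₀ + 2y₁ + 2y₂ + 2y₃ + 2y₄ + 2y₅ + y₆] = 0.05·(27.883) = 1.39415.

1.39415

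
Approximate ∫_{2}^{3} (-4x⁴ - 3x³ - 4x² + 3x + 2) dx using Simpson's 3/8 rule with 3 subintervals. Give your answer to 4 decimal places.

-233.3981

h = (3 − 2)/3 = 0.333333.
Nodes x₀,…,x₃ = 2, 2.333333, 2.666667, 3.
f(x) = -4x⁴ - 3x³ - 4x² + 3x + 2: f₀=-96, f₁=-169.456790, f₂=-277.604938, f₃=-430.
(3h/8)·[f₀ + 3f₁ + 3f₂ + f₃] = 0.125·(-1867.185185) = -233.3981.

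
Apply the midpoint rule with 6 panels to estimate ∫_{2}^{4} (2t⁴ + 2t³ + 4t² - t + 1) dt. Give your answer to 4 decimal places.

584.9866

h = (4 − 2)/6 = 0.333333.
Midpoints m₁,…,m₆ = 2.166667, 2.5, 2.833333, 3.166667, 3.5, 3.833333.
f(m₁)=82.029321, f(m₂)=132.875, f(m₃)=204.658951, f(m₄)=302.566358, f(m₅)=432.375, f(m₆)=600.455247.
h·[f(m₁) + f(m₂) + f(m₃) + f(m₄) + f(m₅) + f(m₆)] = 0.333333·(1754.959877) = 584.9866.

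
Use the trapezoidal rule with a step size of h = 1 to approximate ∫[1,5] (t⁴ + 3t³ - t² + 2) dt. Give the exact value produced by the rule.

h = (5 − 1)/4 = 1.
Nodes t₀,…,t₄ = 1, 2, 3, 4, 5.
f(t) = t⁴ + 3t³ - t² + 2: f₀=5, f₁=38, f₂=155, f₃=434, f₄=977.
(h/2)·[f₀ + 2f₁ + 2f₂ + 2f₃ + f₄] = 0.5·(2236) = 1118.

1118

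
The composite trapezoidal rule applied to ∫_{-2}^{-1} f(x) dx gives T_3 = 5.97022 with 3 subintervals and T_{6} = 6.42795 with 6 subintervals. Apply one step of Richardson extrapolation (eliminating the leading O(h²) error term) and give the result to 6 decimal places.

R = (4·T_{6} − T_3) / 3 = (4·6.42795 − 5.97022)/3 = (19.74158)/3 = 6.580527.

6.580527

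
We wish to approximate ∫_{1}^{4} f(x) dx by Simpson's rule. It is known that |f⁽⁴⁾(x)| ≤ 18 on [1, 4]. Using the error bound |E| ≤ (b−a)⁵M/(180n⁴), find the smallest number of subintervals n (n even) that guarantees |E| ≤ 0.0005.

16

Need 4374/(180n⁴) ≤ 0.0005.
n⁴ ≥ 4374/(180·0.0005) = 48600 ⇒ n ≥ 14.8477, so the smallest even n is 16. (n must be even for Simpson's rule.)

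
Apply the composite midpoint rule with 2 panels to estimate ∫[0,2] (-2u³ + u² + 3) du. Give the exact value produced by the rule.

1.5

h = (2 − 0)/2 = 1.
Midpoints m₁,…,m₂ = 0.5, 1.5.
f(m₁)=3, f(m₂)=-1.5.
h·[f(m₁) + f(m₂)] = 1·(1.5) = 1.5.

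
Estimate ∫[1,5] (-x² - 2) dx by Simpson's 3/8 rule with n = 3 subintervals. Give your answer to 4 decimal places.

-49.3333

h = (5 − 1)/3 = 1.333333.
Nodes x₀,…,x₃ = 1, 2.333333, 3.666667, 5.
f(x) = -x² - 2: f₀=-3, f₁=-7.444444, f₂=-15.444444, f₃=-27.
(3h/8)·[f₀ + 3f₁ + 3f₂ + f₃] = 0.5·(-98.666667) = -49.3333.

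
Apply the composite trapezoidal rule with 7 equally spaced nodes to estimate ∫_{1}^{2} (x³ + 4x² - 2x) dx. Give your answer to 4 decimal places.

h = (2 − 1)/6 = 0.166667.
Nodes x₀,…,x₆ = 1, 1.166667, 1.333333, 1.5, 1.666667, 1.833333, 2.
f(x) = x³ + 4x² - 2x: f₀=3, f₁=4.699074, f₂=6.814815, f₃=9.375, f₄=12.407407, f₅=15.939815, f₆=20.
(h/2)·[f₀ + 2f₁ + 2f₂ + 2f₃ + 2f₄ + 2f₅ + f₆] = 0.083333·(121.472222) = 10.1227.

10.1227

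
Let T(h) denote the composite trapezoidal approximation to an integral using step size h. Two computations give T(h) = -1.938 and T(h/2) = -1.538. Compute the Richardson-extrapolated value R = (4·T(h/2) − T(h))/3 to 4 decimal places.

-1.4047

R = (4·T(h/2) − T(h)) / 3 = (4·(-1.538) − (-1.938))/3 = (-4.214)/3 = -1.4047.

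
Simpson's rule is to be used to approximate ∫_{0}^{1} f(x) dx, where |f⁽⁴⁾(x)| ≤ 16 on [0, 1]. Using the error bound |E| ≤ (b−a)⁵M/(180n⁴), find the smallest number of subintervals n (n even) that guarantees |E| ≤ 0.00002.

10

Need 16/(180n⁴) ≤ 0.00002.
n⁴ ≥ 16/(180·0.00002) = 4444.44 ⇒ n ≥ 8.1650, so the smallest even n is 10. (n must be even for Simpson's rule.)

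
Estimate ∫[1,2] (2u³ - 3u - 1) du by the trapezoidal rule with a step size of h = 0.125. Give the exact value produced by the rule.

h = (2 − 1)/8 = 0.125.
Nodes u₀,…,u₈ = 1, 1.125, 1.25, 1.375, 1.5, 1.625, 1.75, 1.875, 2.
f(u) = 2u³ - 3u - 1: f₀=-2, f₁=-1.52734375, f₂=-0.84375, f₃=0.07421875, f₄=1.25, f₅=2.70703125, f₆=4.46875, f₇=6.55859375, f₈=9.
(h/2)·[f₀ + 2f₁ + 2f₂ + 2f₃ + 2f₄ + 2f₅ + 2f₆ + 2f₇ + f₈] = 0.0625·(32.375) = 2.0234375.

2.0234375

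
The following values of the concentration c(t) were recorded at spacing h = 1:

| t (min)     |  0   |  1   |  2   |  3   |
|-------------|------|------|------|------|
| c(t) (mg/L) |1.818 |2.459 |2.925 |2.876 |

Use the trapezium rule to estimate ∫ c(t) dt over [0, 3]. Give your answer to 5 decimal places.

7.73100

h = 1, n = 3.
(h/2)·[y₀ + 2y₁ + 2y₂ + y₃] = 0.5·(15.462) = 7.73100.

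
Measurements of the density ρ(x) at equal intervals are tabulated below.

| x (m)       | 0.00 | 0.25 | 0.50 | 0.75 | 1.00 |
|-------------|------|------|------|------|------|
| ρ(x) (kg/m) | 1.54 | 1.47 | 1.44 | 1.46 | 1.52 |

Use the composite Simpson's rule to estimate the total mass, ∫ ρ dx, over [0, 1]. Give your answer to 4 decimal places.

1.4717

h = 0.25, n = 4.
(h/3)·[y₀ + 4y₁ + 2y₂ + 4y₃ + y₄] = 0.083333·(17.66) = 1.4717.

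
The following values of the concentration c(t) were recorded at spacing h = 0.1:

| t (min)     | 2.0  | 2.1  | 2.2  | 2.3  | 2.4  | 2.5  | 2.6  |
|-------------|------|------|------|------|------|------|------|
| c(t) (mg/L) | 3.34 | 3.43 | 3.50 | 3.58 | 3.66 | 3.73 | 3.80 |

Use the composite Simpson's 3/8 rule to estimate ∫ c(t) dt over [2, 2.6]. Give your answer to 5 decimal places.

h = 0.1, n = 6.
(3h/8)·[y₀ + 3y₁ + 3y₂ + 2y₃ + 3y₄ + 3y₅ + y₆] = 0.0375·(57.26) = 2.14725.

2.14725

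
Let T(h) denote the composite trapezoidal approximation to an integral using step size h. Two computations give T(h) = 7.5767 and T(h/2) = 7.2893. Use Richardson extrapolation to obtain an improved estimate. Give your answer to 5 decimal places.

R = (4·T(h/2) − T(h)) / 3 = (4·7.2893 − 7.5767)/3 = (21.5805)/3 = 7.19350.

7.19350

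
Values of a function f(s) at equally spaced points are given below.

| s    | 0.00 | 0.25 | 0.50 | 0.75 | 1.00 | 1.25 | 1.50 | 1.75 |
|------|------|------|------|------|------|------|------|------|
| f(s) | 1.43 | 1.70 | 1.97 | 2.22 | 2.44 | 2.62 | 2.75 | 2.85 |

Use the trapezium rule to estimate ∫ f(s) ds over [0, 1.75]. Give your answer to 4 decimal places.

h = 0.25, n = 7.
(h/2)·[y₀ + 2y₁ + 2y₂ + 2y₃ + 2y₄ + 2y₅ + 2y₆ + y₇] = 0.125·(31.68) = 3.9600.

3.9600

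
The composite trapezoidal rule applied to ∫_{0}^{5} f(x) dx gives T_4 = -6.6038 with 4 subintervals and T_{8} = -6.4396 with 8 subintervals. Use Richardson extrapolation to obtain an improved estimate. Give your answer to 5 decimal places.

-6.38487

R = (4·T_{8} − T_4) / 3 = (4·(-6.4396) − (-6.6038))/3 = (-19.1546)/3 = -6.38487.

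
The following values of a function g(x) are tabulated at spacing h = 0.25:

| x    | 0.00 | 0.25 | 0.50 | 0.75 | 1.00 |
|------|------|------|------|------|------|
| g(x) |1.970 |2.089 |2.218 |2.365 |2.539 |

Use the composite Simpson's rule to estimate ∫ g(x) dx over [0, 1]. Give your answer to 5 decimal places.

2.23008

h = 0.25, n = 4.
(h/3)·[y₀ + 4y₁ + 2y₂ + 4y₃ + y₄] = 0.083333·(26.761) = 2.23008.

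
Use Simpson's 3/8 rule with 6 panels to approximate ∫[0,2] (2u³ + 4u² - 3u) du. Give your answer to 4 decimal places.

h = (2 − 0)/6 = 0.333333.
Nodes u₀,…,u₆ = 0, 0.333333, 0.666667, 1, 1.333333, 1.666667, 2.
f(u) = 2u³ + 4u² - 3u: f₀=0, f₁=-0.481481, f₂=0.370370, f₃=3, f₄=7.851852, f₅=15.370370, f₆=26.
(3h/8)·[f₀ + 3f₁ + 3f₂ + 2f₃ + 3f₄ + 3f₅ + f₆] = 0.125·(101.333333) = 12.6667.

12.6667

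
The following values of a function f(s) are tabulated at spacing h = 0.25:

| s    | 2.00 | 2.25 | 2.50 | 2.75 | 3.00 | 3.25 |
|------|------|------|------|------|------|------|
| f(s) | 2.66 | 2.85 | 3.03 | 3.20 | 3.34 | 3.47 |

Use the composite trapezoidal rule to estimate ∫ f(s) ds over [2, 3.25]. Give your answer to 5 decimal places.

3.87125

h = 0.25, n = 5.
(h/2)·[y₀ + 2y₁ + 2y₂ + 2y₃ + 2y₄ + y₅] = 0.125·(30.97) = 3.87125.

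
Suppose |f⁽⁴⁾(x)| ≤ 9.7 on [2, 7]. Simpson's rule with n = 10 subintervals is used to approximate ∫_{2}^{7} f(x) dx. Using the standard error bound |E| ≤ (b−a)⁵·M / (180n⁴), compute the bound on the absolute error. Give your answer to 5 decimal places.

|E| ≤ (5)⁵·9.7 / (180·10⁴) = 30312.5/1800000 = 0.01684.

0.01684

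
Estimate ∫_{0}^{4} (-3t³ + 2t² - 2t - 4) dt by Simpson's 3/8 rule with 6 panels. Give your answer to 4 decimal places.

-181.3333

h = (4 − 0)/6 = 0.666667.
Nodes t₀,…,t₆ = 0, 0.666667, 1.333333, 2, 2.666667, 3.333333, 4.
f(t) = -3t³ + 2t² - 2t - 4: f₀=-4, f₁=-5.333333, f₂=-10.222222, f₃=-24, f₄=-52, f₅=-99.555556, f₆=-172.
(3h/8)·[f₀ + 3f₁ + 3f₂ + 2f₃ + 3f₄ + 3f₅ + f₆] = 0.25·(-725.333333) = -181.3333.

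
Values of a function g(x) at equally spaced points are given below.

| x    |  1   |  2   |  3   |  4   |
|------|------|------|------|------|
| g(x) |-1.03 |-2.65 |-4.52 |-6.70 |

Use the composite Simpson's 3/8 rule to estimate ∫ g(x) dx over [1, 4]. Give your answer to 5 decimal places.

h = 1, n = 3.
(3h/8)·[y₀ + 3y₁ + 3y₂ + y₃] = 0.375·(-29.24) = -10.96500.

-10.96500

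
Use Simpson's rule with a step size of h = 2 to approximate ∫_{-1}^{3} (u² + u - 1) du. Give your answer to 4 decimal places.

9.3333

h = (3 − (-1))/2 = 2.
Nodes u₀,…,u₂ = -1, 1, 3.
f(u) = u² + u - 1: f₀=-1, f₁=1, f₂=11.
(h/3)·[f₀ + 4f₁ + f₂] = 0.666667·(14) = 9.3333.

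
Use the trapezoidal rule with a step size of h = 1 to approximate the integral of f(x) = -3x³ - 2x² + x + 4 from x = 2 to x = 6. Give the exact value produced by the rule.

-1092

h = (6 − 2)/4 = 1.
Nodes x₀,…,x₄ = 2, 3, 4, 5, 6.
f(x) = -3x³ - 2x² + x + 4: f₀=-26, f₁=-92, f₂=-216, f₃=-416, f₄=-710.
(h/2)·[f₀ + 2f₁ + 2f₂ + 2f₃ + f₄] = 0.5·(-2184) = -1092.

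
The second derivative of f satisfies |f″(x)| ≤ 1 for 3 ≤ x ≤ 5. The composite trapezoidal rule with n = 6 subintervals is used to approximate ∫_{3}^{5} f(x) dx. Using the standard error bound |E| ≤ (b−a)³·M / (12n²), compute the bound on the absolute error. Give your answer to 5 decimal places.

0.01852

|E| ≤ (2)³·1 / (12·6²) = 8/432 = 0.01852.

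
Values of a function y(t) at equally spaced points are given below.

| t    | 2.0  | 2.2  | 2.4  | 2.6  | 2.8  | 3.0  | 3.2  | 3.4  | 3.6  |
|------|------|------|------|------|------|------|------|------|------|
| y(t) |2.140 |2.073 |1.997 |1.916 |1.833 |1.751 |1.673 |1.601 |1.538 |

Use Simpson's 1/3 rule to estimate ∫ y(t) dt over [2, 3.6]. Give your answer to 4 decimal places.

h = 0.2, n = 8.
(h/3)·[y₀ + 4y₁ + 2y₂ + 4y₃ + 2y₄ + 4y₅ + 2y₆ + 4y₇ + y₈] = 0.066667·(44.048) = 2.9365.

2.9365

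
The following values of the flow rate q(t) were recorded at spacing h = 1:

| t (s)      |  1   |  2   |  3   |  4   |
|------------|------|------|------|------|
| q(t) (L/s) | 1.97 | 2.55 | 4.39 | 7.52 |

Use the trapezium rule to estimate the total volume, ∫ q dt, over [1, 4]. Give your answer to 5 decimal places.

h = 1, n = 3.
(h/2)·[y₀ + 2y₁ + 2y₂ + y₃] = 0.5·(23.37) = 11.68500.

11.68500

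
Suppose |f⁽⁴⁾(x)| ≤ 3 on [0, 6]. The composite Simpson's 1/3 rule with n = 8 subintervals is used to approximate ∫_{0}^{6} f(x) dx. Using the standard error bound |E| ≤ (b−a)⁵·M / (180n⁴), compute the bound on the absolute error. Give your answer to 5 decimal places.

|E| ≤ (6)⁵·3 / (180·8⁴) = 23328/737280 = 0.03164.

0.03164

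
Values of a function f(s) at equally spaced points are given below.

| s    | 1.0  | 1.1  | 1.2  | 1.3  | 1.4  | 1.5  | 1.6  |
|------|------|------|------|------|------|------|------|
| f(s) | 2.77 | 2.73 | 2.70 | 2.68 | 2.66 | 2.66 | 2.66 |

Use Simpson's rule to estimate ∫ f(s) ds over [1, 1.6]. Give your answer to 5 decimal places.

h = 0.1, n = 6.
(h/3)·[y₀ + 4y₁ + 2y₂ + 4y₃ + 2y₄ + 4y₅ + y₆] = 0.033333·(48.43) = 1.61433.

1.61433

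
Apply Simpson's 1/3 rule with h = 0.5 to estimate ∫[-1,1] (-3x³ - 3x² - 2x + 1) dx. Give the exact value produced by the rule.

0

h = (1 − (-1))/4 = 0.5.
Nodes x₀,…,x₄ = -1, -0.5, 0, 0.5, 1.
f(x) = -3x³ - 3x² - 2x + 1: f₀=3, f₁=1.625, f₂=1, f₃=-1.125, f₄=-7.
(h/3)·[f₀ + 4f₁ + 2f₂ + 4f₃ + f₄] = 0.166667·(0) = 0.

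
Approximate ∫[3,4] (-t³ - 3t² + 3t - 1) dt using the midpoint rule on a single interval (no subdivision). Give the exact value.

-70.125

M = (b−a)·f(3.5) = 1·(-70.125) = -70.125.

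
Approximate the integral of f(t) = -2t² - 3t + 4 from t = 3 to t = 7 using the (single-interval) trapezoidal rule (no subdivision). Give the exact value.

T = (b−a)/2 · [f(3) + f(7)] = 2·[(-23) + (-115)] = -276.

-276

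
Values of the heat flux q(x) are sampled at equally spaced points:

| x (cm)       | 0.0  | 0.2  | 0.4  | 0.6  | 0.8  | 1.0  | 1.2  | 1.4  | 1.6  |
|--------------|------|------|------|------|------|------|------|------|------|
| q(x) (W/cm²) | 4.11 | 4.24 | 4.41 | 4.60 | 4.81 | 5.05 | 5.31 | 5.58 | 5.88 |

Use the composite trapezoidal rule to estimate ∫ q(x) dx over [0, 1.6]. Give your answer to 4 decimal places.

7.7990

h = 0.2, n = 8.
(h/2)·[y₀ + 2y₁ + 2y₂ + 2y₃ + 2y₄ + 2y₅ + 2y₆ + 2y₇ + y₈] = 0.1·(77.99) = 7.7990.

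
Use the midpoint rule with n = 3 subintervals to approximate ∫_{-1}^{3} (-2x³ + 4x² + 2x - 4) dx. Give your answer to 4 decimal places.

-9.4815

h = (3 − (-1))/3 = 1.333333.
Midpoints m₁,…,m₃ = -0.333333, 1, 2.333333.
f(m₁)=-4.148148, f(m₂)=0, f(m₃)=-2.962963.
h·[f(m₁) + f(m₂) + f(m₃)] = 1.333333·(-7.111111) = -9.4815.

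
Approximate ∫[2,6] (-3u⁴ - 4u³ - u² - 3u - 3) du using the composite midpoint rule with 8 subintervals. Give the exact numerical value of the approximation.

-6025.671875

h = (6 − 2)/8 = 0.5.
Midpoints m₁,…,m₈ = 2.25, 2.75, 3.25, 3.75, 4.25, 4.75, 5.25, 5.75.
f(m₁)=-137.26171875, f(m₂)=-273.57421875, f(m₃)=-495.32421875, f(m₄)=-832.51171875, f(m₅)=-1319.63671875, f(m₆)=-1995.69921875, f(m₇)=-2904.19921875, f(m₈)=-4093.13671875.
h·[f(m₁) + f(m₂) + f(m₃) + f(m₄) + f(m₅) + f(m₆) + f(m₇) + f(m₈)] = 0.5·(-12051.34375) = -6025.671875.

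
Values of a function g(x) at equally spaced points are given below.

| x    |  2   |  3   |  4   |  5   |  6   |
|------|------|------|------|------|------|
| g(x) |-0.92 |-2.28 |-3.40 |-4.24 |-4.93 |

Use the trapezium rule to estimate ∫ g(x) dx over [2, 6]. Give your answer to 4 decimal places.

-12.8450

h = 1, n = 4.
(h/2)·[y₀ + 2y₁ + 2y₂ + 2y₃ + y₄] = 0.5·(-25.69) = -12.8450.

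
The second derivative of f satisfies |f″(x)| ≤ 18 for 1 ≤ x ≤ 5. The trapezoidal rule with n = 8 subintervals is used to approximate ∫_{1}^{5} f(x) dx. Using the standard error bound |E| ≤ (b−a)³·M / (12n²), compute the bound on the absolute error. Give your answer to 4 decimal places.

1.5000

|E| ≤ (4)³·18 / (12·8²) = 1152/768 = 1.5000.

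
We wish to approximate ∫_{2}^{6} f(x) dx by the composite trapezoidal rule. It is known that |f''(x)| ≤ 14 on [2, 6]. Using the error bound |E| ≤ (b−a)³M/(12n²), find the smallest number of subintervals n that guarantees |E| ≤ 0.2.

20

Need 896/(12n²) ≤ 0.2.
n² ≥ 896/(12·0.2) = 373.333 ⇒ n ≥ 19.3218, so the smallest n is 20.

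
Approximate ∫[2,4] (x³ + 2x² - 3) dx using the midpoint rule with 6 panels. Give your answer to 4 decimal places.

91.1296

h = (4 − 2)/6 = 0.333333.
Midpoints m₁,…,m₆ = 2.166667, 2.5, 2.833333, 3.166667, 3.5, 3.833333.
f(m₁)=16.560185, f(m₂)=25.125, f(m₃)=35.800926, f(m₄)=48.810185, f(m₅)=64.375, f(m₆)=82.717593.
h·[f(m₁) + f(m₂) + f(m₃) + f(m₄) + f(m₅) + f(m₆)] = 0.333333·(273.388889) = 91.1296.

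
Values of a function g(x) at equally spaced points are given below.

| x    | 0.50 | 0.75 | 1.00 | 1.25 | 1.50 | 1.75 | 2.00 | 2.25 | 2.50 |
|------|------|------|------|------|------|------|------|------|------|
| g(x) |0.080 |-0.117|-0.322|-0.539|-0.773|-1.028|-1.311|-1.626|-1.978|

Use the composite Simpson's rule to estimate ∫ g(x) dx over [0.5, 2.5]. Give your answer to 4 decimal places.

h = 0.25, n = 8.
(h/3)·[y₀ + 4y₁ + 2y₂ + 4y₃ + 2y₄ + 4y₅ + 2y₆ + 4y₇ + y₈] = 0.083333·(-19.950) = -1.6625.

-1.6625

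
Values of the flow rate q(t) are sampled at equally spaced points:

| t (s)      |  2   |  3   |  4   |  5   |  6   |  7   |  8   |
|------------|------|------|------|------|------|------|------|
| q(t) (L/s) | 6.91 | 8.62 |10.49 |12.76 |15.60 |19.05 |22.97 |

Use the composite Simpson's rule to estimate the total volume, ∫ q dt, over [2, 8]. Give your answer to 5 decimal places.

81.26000

h = 1, n = 6.
(h/3)·[y₀ + 4y₁ + 2y₂ + 4y₃ + 2y₄ + 4y₅ + y₆] = 0.333333·(243.78) = 81.26000.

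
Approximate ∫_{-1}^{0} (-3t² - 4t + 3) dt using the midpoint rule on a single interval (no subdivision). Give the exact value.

4.25

M = (b−a)·f(-0.5) = 1·(4.25) = 4.25.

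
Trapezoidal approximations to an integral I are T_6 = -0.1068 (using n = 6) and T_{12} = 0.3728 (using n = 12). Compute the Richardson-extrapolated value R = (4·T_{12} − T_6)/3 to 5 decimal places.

0.53267

R = (4·T_{12} − T_6) / 3 = (4·0.3728 − (-0.1068))/3 = (1.5980)/3 = 0.53267.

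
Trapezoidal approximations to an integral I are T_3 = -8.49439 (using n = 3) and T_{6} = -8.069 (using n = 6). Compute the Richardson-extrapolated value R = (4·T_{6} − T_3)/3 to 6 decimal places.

-7.927203

R = (4·T_{6} − T_3) / 3 = (4·(-8.069) − (-8.49439))/3 = (-23.78161)/3 = -7.927203.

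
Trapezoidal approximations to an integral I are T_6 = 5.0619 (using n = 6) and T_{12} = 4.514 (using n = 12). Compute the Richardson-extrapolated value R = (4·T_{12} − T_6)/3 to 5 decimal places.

R = (4·T_{12} − T_6) / 3 = (4·4.514 − 5.0619)/3 = (12.9941)/3 = 4.33137.

4.33137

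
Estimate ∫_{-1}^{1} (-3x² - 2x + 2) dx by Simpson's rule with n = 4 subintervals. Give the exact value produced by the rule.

2

h = (1 − (-1))/4 = 0.5.
Nodes x₀,…,x₄ = -1, -0.5, 0, 0.5, 1.
f(x) = -3x² - 2x + 2: f₀=1, f₁=2.25, f₂=2, f₃=0.25, f₄=-3.
(h/3)·[f₀ + 4f₁ + 2f₂ + 4f₃ + f₄] = 0.166667·(12) = 2.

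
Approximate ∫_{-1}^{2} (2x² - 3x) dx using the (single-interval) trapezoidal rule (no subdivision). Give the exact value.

T = (b−a)/2 · [f(-1) + f(2)] = 1.5·[5 + 2] = 10.5.

10.5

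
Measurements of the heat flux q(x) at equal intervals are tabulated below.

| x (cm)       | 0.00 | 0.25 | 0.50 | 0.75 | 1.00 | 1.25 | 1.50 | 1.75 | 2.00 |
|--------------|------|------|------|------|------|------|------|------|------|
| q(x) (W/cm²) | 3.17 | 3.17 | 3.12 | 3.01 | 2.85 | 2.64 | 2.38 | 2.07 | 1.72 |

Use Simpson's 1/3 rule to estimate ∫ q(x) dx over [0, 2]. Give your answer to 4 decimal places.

5.4292

h = 0.25, n = 8.
(h/3)·[y₀ + 4y₁ + 2y₂ + 4y₃ + 2y₄ + 4y₅ + 2y₆ + 4y₇ + y₈] = 0.083333·(65.15) = 5.4292.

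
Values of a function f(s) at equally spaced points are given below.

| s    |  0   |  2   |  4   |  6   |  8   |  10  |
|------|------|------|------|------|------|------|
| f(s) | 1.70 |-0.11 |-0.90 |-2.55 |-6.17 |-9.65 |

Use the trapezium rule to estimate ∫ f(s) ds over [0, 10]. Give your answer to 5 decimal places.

-27.41000

h = 2, n = 5.
(h/2)·[y₀ + 2y₁ + 2y₂ + 2y₃ + 2y₄ + y₅] = 1·(-27.41) = -27.41000.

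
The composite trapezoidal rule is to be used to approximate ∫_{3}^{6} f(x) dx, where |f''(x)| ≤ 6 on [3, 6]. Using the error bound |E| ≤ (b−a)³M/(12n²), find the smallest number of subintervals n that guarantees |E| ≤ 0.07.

14

Need 162/(12n²) ≤ 0.07.
n² ≥ 162/(12·0.07) = 192.857 ⇒ n ≥ 13.8873, so the smallest n is 14.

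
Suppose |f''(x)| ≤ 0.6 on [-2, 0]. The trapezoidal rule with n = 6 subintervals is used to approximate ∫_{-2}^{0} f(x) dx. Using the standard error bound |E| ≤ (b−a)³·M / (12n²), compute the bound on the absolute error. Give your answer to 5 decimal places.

|E| ≤ (2)³·0.6 / (12·6²) = 4.8/432 = 0.01111.

0.01111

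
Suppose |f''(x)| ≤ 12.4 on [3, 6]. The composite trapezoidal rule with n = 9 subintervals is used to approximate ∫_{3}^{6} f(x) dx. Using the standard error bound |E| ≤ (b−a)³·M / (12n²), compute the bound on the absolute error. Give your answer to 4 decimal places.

|E| ≤ (3)³·12.4 / (12·9²) = 334.8/972 = 0.3444.

0.3444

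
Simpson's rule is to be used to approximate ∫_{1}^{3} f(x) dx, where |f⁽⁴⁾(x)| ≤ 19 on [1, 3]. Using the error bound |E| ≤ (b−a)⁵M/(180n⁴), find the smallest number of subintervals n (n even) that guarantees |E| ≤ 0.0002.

Need 608/(180n⁴) ≤ 0.0002.
n⁴ ≥ 608/(180·0.0002) = 16888.9 ⇒ n ≥ 11.3999, so the smallest even n is 12. (n must be even for Simpson's rule.)

12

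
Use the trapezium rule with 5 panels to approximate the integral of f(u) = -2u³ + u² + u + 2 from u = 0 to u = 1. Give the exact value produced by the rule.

2.32

h = (1 − 0)/5 = 0.2.
Nodes u₀,…,u₅ = 0, 0.2, 0.4, 0.6, 0.8, 1.
f(u) = -2u³ + u² + u + 2: f₀=2, f₁=2.224, f₂=2.432, f₃=2.528, f₄=2.416, f₅=2.
(h/2)·[f₀ + 2f₁ + 2f₂ + 2f₃ + 2f₄ + f₅] = 0.1·(23.2) = 2.32.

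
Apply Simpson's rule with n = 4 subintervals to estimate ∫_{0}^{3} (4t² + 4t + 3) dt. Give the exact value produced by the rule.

h = (3 − 0)/4 = 0.75.
Nodes t₀,…,t₄ = 0, 0.75, 1.5, 2.25, 3.
f(t) = 4t² + 4t + 3: f₀=3, f₁=8.25, f₂=18, f₃=32.25, f₄=51.
(h/3)·[f₀ + 4f₁ + 2f₂ + 4f₃ + f₄] = 0.25·(252) = 63.

63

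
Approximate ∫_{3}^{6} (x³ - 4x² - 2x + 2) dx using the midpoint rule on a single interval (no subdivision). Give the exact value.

9.375

M = (b−a)·f(4.5) = 3·(3.125) = 9.375.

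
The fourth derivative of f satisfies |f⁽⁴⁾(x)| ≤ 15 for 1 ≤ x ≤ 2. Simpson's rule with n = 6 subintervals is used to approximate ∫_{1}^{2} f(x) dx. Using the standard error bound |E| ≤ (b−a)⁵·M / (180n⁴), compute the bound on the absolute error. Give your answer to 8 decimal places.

0.00006430

|E| ≤ (1)⁵·15 / (180·6⁴) = 15/233280 = 0.00006430.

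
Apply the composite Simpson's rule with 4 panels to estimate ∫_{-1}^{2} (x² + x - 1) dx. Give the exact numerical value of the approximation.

h = (2 − (-1))/4 = 0.75.
Nodes x₀,…,x₄ = -1, -0.25, 0.5, 1.25, 2.
f(x) = x² + x - 1: f₀=-1, f₁=-1.1875, f₂=-0.25, f₃=1.8125, f₄=5.
(h/3)·[f₀ + 4f₁ + 2f₂ + 4f₃ + f₄] = 0.25·(6) = 1.5.

1.5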